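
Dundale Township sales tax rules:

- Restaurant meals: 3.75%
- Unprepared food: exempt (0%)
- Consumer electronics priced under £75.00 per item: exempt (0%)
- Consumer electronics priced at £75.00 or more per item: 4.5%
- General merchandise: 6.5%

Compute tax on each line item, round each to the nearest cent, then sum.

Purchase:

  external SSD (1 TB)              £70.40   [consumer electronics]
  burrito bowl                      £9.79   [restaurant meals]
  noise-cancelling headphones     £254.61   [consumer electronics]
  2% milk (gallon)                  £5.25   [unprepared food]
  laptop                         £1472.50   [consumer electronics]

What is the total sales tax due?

External SSD (1 TB) £70.40: consumer electronics, under £75.00 → 0% → £0.00
Burrito bowl £9.79: restaurant meals → 3.75% → £0.37
Noise-cancelling headphones £254.61: consumer electronics, £75.00 or more → 4.5% → £11.46
2% milk (gallon) £5.25: unprepared food → 0% → £0.00
Laptop £1472.50: consumer electronics, £75.00 or more → 4.5% → £66.26
Total tax = £0.37 + £11.46 + £66.26 = £78.09

£78.09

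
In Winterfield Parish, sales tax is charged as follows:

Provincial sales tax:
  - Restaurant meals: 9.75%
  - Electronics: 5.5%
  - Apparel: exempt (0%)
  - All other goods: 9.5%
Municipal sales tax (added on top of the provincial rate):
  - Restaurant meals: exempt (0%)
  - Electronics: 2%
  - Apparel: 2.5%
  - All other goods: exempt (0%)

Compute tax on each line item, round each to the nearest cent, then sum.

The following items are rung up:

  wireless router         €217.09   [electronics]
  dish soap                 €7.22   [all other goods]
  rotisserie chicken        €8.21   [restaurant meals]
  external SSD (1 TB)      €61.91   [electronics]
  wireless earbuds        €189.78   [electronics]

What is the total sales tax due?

Wireless router €217.09: electronics → 5.5% + 2% municipal = 7.5% → €16.28
Dish soap €7.22: all other goods → 9.5% + 0% municipal = 9.5% → €0.69
Rotisserie chicken €8.21: restaurant meals → 9.75% + 0% municipal = 9.75% → €0.80
External SSD (1 TB) €61.91: electronics → 5.5% + 2% municipal = 7.5% → €4.64
Wireless earbuds €189.78: electronics → 5.5% + 2% municipal = 7.5% → €14.23
Total tax = €16.28 + €0.69 + €0.80 + €4.64 + €14.23 = €36.64

€36.64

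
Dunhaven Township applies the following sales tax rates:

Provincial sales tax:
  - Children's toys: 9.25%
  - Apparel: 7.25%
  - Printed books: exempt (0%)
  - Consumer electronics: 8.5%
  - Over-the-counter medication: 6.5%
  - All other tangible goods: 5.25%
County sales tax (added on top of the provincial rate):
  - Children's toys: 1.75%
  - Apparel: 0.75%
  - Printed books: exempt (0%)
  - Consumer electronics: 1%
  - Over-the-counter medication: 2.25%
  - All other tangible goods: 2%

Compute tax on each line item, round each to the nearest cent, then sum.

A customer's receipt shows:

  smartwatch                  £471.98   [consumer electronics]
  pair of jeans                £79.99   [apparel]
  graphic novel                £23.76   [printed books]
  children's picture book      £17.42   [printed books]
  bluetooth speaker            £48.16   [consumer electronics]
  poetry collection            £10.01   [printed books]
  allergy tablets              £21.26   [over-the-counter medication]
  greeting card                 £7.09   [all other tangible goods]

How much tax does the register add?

£58.19

Smartwatch £471.98: consumer electronics → 8.5% + 1% county = 9.5% → £44.84
Pair of jeans £79.99: apparel → 7.25% + 0.75% county = 8% → £6.40
Graphic novel £23.76: printed books → 0% + 0% county = 0% → £0.00
Children's picture book £17.42: printed books → 0% + 0% county = 0% → £0.00
Bluetooth speaker £48.16: consumer electronics → 8.5% + 1% county = 9.5% → £4.58
Poetry collection £10.01: printed books → 0% + 0% county = 0% → £0.00
Allergy tablets £21.26: over-the-counter medication → 6.5% + 2.25% county = 8.75% → £1.86
Greeting card £7.09: all other tangible goods → 5.25% + 2% county = 7.25% → £0.51
Total tax = £44.84 + £6.40 + £4.58 + £1.86 + £0.51 = £58.19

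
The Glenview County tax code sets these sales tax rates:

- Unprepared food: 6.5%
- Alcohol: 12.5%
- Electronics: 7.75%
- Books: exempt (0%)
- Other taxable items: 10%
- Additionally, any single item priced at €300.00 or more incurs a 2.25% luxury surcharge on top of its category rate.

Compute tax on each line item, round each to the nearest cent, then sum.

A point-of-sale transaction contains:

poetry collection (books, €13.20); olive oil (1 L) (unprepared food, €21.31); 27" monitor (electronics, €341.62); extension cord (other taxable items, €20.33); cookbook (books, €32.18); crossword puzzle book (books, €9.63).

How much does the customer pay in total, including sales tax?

Poetry collection €13.20: books → 0% → €0.00
Olive oil (1 L) €21.31: unprepared food → 6.5% → €1.39
27" monitor €341.62: electronics → 7.75% + 2.25% surcharge = 10% → €34.16
Extension cord €20.33: other taxable items → 10% → €2.03
Cookbook €32.18: books → 0% → €0.00
Crossword puzzle book €9.63: books → 0% → €0.00
Subtotal = €438.27; tax = €37.58; total due = €475.85

€475.85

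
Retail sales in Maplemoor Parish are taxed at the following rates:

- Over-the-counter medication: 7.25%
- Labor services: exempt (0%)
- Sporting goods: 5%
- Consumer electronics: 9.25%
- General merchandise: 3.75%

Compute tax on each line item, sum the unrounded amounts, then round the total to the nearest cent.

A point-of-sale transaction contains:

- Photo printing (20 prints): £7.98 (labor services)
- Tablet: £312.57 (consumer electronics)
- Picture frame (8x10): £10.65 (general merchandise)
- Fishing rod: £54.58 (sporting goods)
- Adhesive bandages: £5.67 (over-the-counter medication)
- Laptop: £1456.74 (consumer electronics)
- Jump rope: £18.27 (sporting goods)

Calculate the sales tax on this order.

Photo printing (20 prints) £7.98: labor services → 0% → £0.00
Tablet £312.57: consumer electronics → 9.25% → £28.912725
Picture frame (8x10) £10.65: general merchandise → 3.75% → £0.399375
Fishing rod £54.58: sporting goods → 5% → £2.729
Adhesive bandages £5.67: over-the-counter medication → 7.25% → £0.411075
Laptop £1456.74: consumer electronics → 9.25% → £134.74845
Jump rope £18.27: sporting goods → 5% → £0.9135
Unrounded tax sum = £168.114125 → £168.11

£168.11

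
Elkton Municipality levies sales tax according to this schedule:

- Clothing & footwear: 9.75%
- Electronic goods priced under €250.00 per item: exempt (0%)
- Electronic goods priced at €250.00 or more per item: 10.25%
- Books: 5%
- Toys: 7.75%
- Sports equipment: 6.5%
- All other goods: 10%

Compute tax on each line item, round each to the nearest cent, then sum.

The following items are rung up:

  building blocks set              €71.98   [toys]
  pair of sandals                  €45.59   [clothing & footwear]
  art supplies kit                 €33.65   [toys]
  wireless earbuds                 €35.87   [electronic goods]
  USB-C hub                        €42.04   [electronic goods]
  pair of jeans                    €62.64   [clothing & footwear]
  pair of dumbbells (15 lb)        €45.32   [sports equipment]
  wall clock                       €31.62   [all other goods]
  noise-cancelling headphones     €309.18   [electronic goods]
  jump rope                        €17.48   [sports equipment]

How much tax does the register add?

Building blocks set €71.98: toys → 7.75% → €5.58
Pair of sandals €45.59: clothing & footwear → 9.75% → €4.45
Art supplies kit €33.65: toys → 7.75% → €2.61
Wireless earbuds €35.87: electronic goods, under €250.00 → 0% → €0.00
USB-C hub €42.04: electronic goods, under €250.00 → 0% → €0.00
Pair of jeans €62.64: clothing & footwear → 9.75% → €6.11
Pair of dumbbells (15 lb) €45.32: sports equipment → 6.5% → €2.95
Wall clock €31.62: all other goods → 10% → €3.16
Noise-cancelling headphones €309.18: electronic goods, €250.00 or more → 10.25% → €31.69
Jump rope €17.48: sports equipment → 6.5% → €1.14
Total tax = €5.58 + €4.45 + €2.61 + €6.11 + €2.95 + €3.16 + €31.69 + €1.14 = €57.69

€57.69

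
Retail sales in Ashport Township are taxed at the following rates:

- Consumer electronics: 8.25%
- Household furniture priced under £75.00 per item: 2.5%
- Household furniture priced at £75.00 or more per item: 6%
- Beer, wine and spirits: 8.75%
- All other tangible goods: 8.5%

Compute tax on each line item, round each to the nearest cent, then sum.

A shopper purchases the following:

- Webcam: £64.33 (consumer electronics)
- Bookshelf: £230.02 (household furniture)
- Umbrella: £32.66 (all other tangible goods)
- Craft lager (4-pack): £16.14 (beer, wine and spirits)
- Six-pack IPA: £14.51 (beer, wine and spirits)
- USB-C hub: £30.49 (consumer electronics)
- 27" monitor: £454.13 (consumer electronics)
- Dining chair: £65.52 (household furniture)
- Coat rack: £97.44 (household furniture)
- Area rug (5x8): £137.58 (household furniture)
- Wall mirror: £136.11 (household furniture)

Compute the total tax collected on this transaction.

Webcam £64.33: consumer electronics → 8.25% → £5.31
Bookshelf £230.02: household furniture, £75.00 or more → 6% → £13.80
Umbrella £32.66: all other tangible goods → 8.5% → £2.78
Craft lager (4-pack) £16.14: beer, wine and spirits → 8.75% → £1.41
Six-pack IPA £14.51: beer, wine and spirits → 8.75% → £1.27
USB-C hub £30.49: consumer electronics → 8.25% → £2.52
27" monitor £454.13: consumer electronics → 8.25% → £37.47
Dining chair £65.52: household furniture, under £75.00 → 2.5% → £1.64
Coat rack £97.44: household furniture, £75.00 or more → 6% → £5.85
Area rug (5x8) £137.58: household furniture, £75.00 or more → 6% → £8.25
Wall mirror £136.11: household furniture, £75.00 or more → 6% → £8.17
Total tax = £5.31 + £13.80 + £2.78 + £1.41 + £1.27 + £2.52 + £37.47 + £1.64 + £5.85 + £8.25 + £8.17 = £88.47

£88.47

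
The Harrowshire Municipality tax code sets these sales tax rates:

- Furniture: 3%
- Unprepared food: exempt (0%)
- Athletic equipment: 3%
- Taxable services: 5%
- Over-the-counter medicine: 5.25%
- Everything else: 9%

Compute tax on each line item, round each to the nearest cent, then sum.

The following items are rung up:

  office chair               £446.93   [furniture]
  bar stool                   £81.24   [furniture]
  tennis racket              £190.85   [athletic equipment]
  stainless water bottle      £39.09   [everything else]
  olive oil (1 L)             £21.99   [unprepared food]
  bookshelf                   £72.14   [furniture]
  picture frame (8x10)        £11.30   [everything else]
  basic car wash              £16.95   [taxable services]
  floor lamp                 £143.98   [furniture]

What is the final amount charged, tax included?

Office chair £446.93: furniture → 3% → £13.41
Bar stool £81.24: furniture → 3% → £2.44
Tennis racket £190.85: athletic equipment → 3% → £5.73
Stainless water bottle £39.09: everything else → 9% → £3.52
Olive oil (1 L) £21.99: unprepared food → 0% → £0.00
Bookshelf £72.14: furniture → 3% → £2.16
Picture frame (8x10) £11.30: everything else → 9% → £1.02
Basic car wash £16.95: taxable services → 5% → £0.85
Floor lamp £143.98: furniture → 3% → £4.32
Subtotal = £1024.47; tax = £33.45; total due = £1057.92

£1057.92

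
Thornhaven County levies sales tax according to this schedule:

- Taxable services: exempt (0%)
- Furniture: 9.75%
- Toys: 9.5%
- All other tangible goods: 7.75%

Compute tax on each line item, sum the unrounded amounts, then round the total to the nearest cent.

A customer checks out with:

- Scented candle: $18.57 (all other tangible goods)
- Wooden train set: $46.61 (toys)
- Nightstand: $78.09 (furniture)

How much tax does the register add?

Scented candle $18.57: all other tangible goods → 7.75% → $1.439175
Wooden train set $46.61: toys → 9.5% → $4.42795
Nightstand $78.09: furniture → 9.75% → $7.613775
Unrounded tax sum = $13.4809 → $13.48

$13.48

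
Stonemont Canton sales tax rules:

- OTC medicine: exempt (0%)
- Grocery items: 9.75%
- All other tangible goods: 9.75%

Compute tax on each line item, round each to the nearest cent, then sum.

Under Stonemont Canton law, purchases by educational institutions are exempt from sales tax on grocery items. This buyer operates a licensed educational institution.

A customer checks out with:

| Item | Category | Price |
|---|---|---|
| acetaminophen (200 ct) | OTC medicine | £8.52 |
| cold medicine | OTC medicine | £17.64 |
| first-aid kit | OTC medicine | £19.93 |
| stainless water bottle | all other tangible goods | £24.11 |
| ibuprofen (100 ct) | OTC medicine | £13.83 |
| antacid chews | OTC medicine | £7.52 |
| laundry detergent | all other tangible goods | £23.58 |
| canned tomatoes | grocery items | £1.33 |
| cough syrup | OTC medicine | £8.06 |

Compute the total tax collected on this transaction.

£4.65

Acetaminophen (200 ct) £8.52: OTC medicine → 0% → £0.00
Cold medicine £17.64: OTC medicine → 0% → £0.00
First-aid kit £19.93: OTC medicine → 0% → £0.00
Stainless water bottle £24.11: all other tangible goods → 9.75% → £2.35
Ibuprofen (100 ct) £13.83: OTC medicine → 0% → £0.00
Antacid chews £7.52: OTC medicine → 0% → £0.00
Laundry detergent £23.58: all other tangible goods → 9.75% → £2.30
Canned tomatoes £1.33: grocery items, buyer-exempt → 0% → £0.00
Cough syrup £8.06: OTC medicine → 0% → £0.00
Total tax = £2.35 + £2.30 = £4.65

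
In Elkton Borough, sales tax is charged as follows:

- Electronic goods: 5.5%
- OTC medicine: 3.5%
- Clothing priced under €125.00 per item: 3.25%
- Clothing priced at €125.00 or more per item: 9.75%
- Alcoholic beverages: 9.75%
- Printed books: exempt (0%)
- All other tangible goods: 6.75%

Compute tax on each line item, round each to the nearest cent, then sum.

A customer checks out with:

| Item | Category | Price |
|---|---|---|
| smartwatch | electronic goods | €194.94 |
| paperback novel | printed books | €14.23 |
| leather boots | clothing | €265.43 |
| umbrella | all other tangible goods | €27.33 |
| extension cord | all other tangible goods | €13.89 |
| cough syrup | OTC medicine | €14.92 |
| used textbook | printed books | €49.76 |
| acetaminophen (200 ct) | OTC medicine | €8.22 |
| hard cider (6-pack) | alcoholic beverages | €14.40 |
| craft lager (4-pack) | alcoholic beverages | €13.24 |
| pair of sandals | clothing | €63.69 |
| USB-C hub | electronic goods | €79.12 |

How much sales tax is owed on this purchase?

Smartwatch €194.94: electronic goods → 5.5% → €10.72
Paperback novel €14.23: printed books → 0% → €0.00
Leather boots €265.43: clothing, €125.00 or more → 9.75% → €25.88
Umbrella €27.33: all other tangible goods → 6.75% → €1.84
Extension cord €13.89: all other tangible goods → 6.75% → €0.94
Cough syrup €14.92: OTC medicine → 3.5% → €0.52
Used textbook €49.76: printed books → 0% → €0.00
Acetaminophen (200 ct) €8.22: OTC medicine → 3.5% → €0.29
Hard cider (6-pack) €14.40: alcoholic beverages → 9.75% → €1.40
Craft lager (4-pack) €13.24: alcoholic beverages → 9.75% → €1.29
Pair of sandals €63.69: clothing, under €125.00 → 3.25% → €2.07
USB-C hub €79.12: electronic goods → 5.5% → €4.35
Total tax = €10.72 + €25.88 + €1.84 + €0.94 + €0.52 + €0.29 + €1.40 + €1.29 + €2.07 + €4.35 = €49.30

€49.30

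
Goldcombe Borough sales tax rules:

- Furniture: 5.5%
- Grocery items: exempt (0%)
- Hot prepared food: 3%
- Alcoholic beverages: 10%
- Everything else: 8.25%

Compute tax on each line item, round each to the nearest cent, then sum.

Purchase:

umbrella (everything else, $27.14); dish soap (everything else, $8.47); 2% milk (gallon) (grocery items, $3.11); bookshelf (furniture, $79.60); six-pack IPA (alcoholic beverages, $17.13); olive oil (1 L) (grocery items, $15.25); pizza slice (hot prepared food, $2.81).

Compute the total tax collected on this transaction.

$9.11

Umbrella $27.14: everything else → 8.25% → $2.24
Dish soap $8.47: everything else → 8.25% → $0.70
2% milk (gallon) $3.11: grocery items → 0% → $0.00
Bookshelf $79.60: furniture → 5.5% → $4.38
Six-pack IPA $17.13: alcoholic beverages → 10% → $1.71
Olive oil (1 L) $15.25: grocery items → 0% → $0.00
Pizza slice $2.81: hot prepared food → 3% → $0.08
Total tax = $2.24 + $0.70 + $4.38 + $1.71 + $0.08 = $9.11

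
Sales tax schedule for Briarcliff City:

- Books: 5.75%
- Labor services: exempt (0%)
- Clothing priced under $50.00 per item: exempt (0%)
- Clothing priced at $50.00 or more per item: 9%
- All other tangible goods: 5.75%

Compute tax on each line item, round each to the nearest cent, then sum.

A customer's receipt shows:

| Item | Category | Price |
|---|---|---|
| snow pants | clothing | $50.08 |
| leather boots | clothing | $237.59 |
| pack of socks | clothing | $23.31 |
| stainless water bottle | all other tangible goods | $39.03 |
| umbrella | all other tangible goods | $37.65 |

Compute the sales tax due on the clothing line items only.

Snow pants $50.08: clothing, $50.00 or more → 9% → $4.51
Leather boots $237.59: clothing, $50.00 or more → 9% → $21.38
Pack of socks $23.31: clothing, under $50.00 → 0% → $0.00
Tax on clothing = $4.51 + $21.38 + $0.00 = $25.89

$25.89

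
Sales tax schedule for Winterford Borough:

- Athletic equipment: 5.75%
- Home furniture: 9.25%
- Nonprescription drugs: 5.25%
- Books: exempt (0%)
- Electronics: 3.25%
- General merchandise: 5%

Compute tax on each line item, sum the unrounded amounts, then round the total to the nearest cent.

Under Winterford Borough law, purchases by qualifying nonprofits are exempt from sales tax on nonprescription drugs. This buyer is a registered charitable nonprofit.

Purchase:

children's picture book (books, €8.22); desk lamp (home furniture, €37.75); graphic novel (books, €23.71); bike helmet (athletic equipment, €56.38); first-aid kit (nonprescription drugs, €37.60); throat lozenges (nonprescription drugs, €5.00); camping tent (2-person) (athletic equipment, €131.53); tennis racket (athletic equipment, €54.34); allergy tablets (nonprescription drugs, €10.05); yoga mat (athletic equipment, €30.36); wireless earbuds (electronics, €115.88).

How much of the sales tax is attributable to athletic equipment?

€15.68

Bike helmet €56.38: athletic equipment → 5.75% → €3.24185
Camping tent (2-person) €131.53: athletic equipment → 5.75% → €7.562975
Tennis racket €54.34: athletic equipment → 5.75% → €3.12455
Yoga mat €30.36: athletic equipment → 5.75% → €1.7457
Tax on athletic equipment: unrounded sum = €15.675075 → €15.68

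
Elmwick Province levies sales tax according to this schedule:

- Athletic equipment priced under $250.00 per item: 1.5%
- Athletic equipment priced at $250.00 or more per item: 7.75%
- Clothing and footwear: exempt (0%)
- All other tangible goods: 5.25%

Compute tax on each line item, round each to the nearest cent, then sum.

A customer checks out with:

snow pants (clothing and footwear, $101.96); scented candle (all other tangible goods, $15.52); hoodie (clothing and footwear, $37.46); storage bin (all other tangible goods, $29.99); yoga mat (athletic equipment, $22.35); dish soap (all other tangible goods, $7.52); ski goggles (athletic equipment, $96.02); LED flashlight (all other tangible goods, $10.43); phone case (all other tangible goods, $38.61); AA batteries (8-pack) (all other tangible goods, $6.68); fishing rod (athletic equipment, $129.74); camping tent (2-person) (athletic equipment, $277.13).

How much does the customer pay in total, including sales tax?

$804.32

Snow pants $101.96: clothing and footwear → 0% → $0.00
Scented candle $15.52: all other tangible goods → 5.25% → $0.81
Hoodie $37.46: clothing and footwear → 0% → $0.00
Storage bin $29.99: all other tangible goods → 5.25% → $1.57
Yoga mat $22.35: athletic equipment, under $250.00 → 1.5% → $0.34
Dish soap $7.52: all other tangible goods → 5.25% → $0.39
Ski goggles $96.02: athletic equipment, under $250.00 → 1.5% → $1.44
LED flashlight $10.43: all other tangible goods → 5.25% → $0.55
Phone case $38.61: all other tangible goods → 5.25% → $2.03
AA batteries (8-pack) $6.68: all other tangible goods → 5.25% → $0.35
Fishing rod $129.74: athletic equipment, under $250.00 → 1.5% → $1.95
Camping tent (2-person) $277.13: athletic equipment, $250.00 or more → 7.75% → $21.48
Subtotal = $773.41; tax = $30.91; total due = $804.32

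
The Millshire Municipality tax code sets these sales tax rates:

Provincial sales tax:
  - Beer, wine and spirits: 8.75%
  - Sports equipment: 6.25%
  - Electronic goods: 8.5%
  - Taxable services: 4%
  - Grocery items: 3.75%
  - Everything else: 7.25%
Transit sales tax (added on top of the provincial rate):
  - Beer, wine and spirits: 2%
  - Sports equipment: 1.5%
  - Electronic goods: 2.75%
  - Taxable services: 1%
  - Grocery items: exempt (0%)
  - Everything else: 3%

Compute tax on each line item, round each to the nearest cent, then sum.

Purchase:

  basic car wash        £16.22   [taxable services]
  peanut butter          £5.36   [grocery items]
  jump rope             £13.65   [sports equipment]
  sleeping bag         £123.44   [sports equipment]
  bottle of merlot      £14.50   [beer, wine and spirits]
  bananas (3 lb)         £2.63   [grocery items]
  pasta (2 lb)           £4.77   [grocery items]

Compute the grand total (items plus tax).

£194.05

Basic car wash £16.22: taxable services → 4% + 1% transit = 5% → £0.81
Peanut butter £5.36: grocery items → 3.75% + 0% transit = 3.75% → £0.20
Jump rope £13.65: sports equipment → 6.25% + 1.5% transit = 7.75% → £1.06
Sleeping bag £123.44: sports equipment → 6.25% + 1.5% transit = 7.75% → £9.57
Bottle of merlot £14.50: beer, wine and spirits → 8.75% + 2% transit = 10.75% → £1.56
Bananas (3 lb) £2.63: grocery items → 3.75% + 0% transit = 3.75% → £0.10
Pasta (2 lb) £4.77: grocery items → 3.75% + 0% transit = 3.75% → £0.18
Subtotal = £180.57; tax = £13.48; total due = £194.05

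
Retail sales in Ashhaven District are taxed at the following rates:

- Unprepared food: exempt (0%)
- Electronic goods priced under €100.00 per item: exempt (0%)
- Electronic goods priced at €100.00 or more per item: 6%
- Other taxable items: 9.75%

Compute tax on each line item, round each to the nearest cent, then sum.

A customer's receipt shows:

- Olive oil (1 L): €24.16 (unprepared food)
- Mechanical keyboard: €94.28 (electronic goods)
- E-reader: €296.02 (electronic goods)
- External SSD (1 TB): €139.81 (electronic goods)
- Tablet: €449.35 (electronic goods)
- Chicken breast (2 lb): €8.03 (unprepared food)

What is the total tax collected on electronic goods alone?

Mechanical keyboard €94.28: electronic goods, under €100.00 → 0% → €0.00
E-reader €296.02: electronic goods, €100.00 or more → 6% → €17.76
External SSD (1 TB) €139.81: electronic goods, €100.00 or more → 6% → €8.39
Tablet €449.35: electronic goods, €100.00 or more → 6% → €26.96
Tax on electronic goods = €0.00 + €17.76 + €8.39 + €26.96 = €53.11

€53.11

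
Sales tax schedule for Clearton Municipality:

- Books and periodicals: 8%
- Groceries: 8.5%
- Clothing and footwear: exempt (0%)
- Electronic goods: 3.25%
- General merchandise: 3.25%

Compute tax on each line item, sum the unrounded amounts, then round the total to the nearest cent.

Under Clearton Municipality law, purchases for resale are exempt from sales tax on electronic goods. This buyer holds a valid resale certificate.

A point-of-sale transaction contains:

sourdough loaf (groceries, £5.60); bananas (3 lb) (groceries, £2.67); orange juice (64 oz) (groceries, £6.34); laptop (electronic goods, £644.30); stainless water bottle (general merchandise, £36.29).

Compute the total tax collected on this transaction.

Sourdough loaf £5.60: groceries → 8.5% → £0.476
Bananas (3 lb) £2.67: groceries → 8.5% → £0.22695
Orange juice (64 oz) £6.34: groceries → 8.5% → £0.5389
Laptop £644.30: electronic goods, buyer-exempt → 0% → £0.00
Stainless water bottle £36.29: general merchandise → 3.25% → £1.179425
Unrounded tax sum = £2.421275 → £2.42

£2.42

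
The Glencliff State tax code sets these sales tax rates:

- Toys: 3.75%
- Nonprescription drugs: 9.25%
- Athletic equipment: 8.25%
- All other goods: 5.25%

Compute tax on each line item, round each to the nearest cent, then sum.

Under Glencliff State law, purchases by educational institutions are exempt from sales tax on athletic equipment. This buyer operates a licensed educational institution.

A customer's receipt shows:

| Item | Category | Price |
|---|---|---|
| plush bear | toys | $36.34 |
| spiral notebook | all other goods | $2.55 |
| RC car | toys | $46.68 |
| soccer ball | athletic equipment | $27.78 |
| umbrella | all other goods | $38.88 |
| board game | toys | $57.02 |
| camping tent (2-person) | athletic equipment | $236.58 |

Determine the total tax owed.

$7.42

Plush bear $36.34: toys → 3.75% → $1.36
Spiral notebook $2.55: all other goods → 5.25% → $0.13
RC car $46.68: toys → 3.75% → $1.75
Soccer ball $27.78: athletic equipment, buyer-exempt → 0% → $0.00
Umbrella $38.88: all other goods → 5.25% → $2.04
Board game $57.02: toys → 3.75% → $2.14
Camping tent (2-person) $236.58: athletic equipment, buyer-exempt → 0% → $0.00
Total tax = $1.36 + $0.13 + $1.75 + $2.04 + $2.14 = $7.42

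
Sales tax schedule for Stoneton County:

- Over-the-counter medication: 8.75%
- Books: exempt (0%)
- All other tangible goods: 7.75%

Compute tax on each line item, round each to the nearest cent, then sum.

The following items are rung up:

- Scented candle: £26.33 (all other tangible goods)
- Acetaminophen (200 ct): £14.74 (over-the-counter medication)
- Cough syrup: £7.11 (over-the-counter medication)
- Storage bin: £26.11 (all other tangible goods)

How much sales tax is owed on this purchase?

£5.97

Scented candle £26.33: all other tangible goods → 7.75% → £2.04
Acetaminophen (200 ct) £14.74: over-the-counter medication → 8.75% → £1.29
Cough syrup £7.11: over-the-counter medication → 8.75% → £0.62
Storage bin £26.11: all other tangible goods → 7.75% → £2.02
Total tax = £2.04 + £1.29 + £0.62 + £2.02 = £5.97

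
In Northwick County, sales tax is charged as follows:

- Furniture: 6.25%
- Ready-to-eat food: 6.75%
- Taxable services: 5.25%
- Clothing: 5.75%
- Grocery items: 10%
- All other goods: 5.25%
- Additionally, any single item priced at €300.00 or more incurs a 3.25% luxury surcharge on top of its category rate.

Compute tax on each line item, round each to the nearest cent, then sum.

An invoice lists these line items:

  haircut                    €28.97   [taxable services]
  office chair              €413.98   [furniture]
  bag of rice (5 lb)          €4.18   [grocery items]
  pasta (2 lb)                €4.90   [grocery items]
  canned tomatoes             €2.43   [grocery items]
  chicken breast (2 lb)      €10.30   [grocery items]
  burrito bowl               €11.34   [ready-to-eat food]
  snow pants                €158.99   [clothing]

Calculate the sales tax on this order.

Haircut €28.97: taxable services → 5.25% → €1.52
Office chair €413.98: furniture → 6.25% + 3.25% surcharge = 9.5% → €39.33
Bag of rice (5 lb) €4.18: grocery items → 10% → €0.42
Pasta (2 lb) €4.90: grocery items → 10% → €0.49
Canned tomatoes €2.43: grocery items → 10% → €0.24
Chicken breast (2 lb) €10.30: grocery items → 10% → €1.03
Burrito bowl €11.34: ready-to-eat food → 6.75% → €0.77
Snow pants €158.99: clothing → 5.75% → €9.14
Total tax = €1.52 + €39.33 + €0.42 + €0.49 + €0.24 + €1.03 + €0.77 + €9.14 = €52.94

€52.94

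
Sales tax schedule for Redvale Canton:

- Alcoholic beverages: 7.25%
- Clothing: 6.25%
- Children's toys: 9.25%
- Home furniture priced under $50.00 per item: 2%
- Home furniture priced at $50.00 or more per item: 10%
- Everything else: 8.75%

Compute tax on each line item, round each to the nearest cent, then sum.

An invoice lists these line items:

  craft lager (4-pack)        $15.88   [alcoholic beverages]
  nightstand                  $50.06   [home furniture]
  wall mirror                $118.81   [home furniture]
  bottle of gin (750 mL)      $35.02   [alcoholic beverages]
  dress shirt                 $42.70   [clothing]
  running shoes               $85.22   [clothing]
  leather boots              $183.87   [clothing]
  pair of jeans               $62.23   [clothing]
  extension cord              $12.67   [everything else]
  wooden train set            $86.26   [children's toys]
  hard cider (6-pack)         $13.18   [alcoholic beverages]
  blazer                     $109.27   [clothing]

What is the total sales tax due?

$60.84

Craft lager (4-pack) $15.88: alcoholic beverages → 7.25% → $1.15
Nightstand $50.06: home furniture, $50.00 or more → 10% → $5.01
Wall mirror $118.81: home furniture, $50.00 or more → 10% → $11.88
Bottle of gin (750 mL) $35.02: alcoholic beverages → 7.25% → $2.54
Dress shirt $42.70: clothing → 6.25% → $2.67
Running shoes $85.22: clothing → 6.25% → $5.33
Leather boots $183.87: clothing → 6.25% → $11.49
Pair of jeans $62.23: clothing → 6.25% → $3.89
Extension cord $12.67: everything else → 8.75% → $1.11
Wooden train set $86.26: children's toys → 9.25% → $7.98
Hard cider (6-pack) $13.18: alcoholic beverages → 7.25% → $0.96
Blazer $109.27: clothing → 6.25% → $6.83
Total tax = $1.15 + $5.01 + $11.88 + $2.54 + $2.67 + $5.33 + $11.49 + $3.89 + $1.11 + $7.98 + $0.96 + $6.83 = $60.84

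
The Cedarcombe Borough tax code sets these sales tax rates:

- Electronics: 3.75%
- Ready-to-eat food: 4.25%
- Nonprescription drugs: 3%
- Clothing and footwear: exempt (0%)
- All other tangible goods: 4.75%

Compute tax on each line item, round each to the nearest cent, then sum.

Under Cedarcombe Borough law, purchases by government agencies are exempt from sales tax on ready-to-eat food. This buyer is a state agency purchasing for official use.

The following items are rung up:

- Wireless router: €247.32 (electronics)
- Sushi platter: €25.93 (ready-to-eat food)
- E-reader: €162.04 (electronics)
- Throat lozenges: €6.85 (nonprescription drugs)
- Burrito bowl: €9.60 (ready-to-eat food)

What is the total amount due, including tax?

Wireless router €247.32: electronics → 3.75% → €9.27
Sushi platter €25.93: ready-to-eat food, buyer-exempt → 0% → €0.00
E-reader €162.04: electronics → 3.75% → €6.08
Throat lozenges €6.85: nonprescription drugs → 3% → €0.21
Burrito bowl €9.60: ready-to-eat food, buyer-exempt → 0% → €0.00
Subtotal = €451.74; tax = €15.56; total due = €467.30

€467.30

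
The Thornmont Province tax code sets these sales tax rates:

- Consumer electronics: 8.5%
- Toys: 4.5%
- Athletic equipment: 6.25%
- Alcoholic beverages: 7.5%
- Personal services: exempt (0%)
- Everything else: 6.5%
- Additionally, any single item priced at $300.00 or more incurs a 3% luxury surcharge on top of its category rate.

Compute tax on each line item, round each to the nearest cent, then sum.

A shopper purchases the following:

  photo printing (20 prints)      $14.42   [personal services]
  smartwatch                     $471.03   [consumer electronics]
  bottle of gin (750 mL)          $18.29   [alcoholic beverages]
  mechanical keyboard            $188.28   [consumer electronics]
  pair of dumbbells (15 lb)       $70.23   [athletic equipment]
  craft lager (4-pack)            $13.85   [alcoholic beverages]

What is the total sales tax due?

Photo printing (20 prints) $14.42: personal services → 0% → $0.00
Smartwatch $471.03: consumer electronics → 8.5% + 3% surcharge = 11.5% → $54.17
Bottle of gin (750 mL) $18.29: alcoholic beverages → 7.5% → $1.37
Mechanical keyboard $188.28: consumer electronics → 8.5% → $16.00
Pair of dumbbells (15 lb) $70.23: athletic equipment → 6.25% → $4.39
Craft lager (4-pack) $13.85: alcoholic beverages → 7.5% → $1.04
Total tax = $54.17 + $1.37 + $16.00 + $4.39 + $1.04 = $76.97

$76.97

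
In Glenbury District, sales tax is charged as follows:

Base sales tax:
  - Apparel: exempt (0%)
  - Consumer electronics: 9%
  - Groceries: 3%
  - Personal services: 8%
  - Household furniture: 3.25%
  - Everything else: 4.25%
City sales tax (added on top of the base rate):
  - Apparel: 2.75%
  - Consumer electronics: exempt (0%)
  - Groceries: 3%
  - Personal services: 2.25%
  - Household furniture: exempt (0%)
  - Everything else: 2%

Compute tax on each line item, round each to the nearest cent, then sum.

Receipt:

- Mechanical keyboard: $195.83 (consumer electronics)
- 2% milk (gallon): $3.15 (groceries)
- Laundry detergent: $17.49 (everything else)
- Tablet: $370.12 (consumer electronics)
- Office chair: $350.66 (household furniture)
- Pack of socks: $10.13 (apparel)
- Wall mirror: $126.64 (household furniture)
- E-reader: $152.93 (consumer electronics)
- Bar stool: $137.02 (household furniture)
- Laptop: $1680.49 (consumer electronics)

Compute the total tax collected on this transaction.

$237.46

Mechanical keyboard $195.83: consumer electronics → 9% + 0% city = 9% → $17.62
2% milk (gallon) $3.15: groceries → 3% + 3% city = 6% → $0.19
Laundry detergent $17.49: everything else → 4.25% + 2% city = 6.25% → $1.09
Tablet $370.12: consumer electronics → 9% + 0% city = 9% → $33.31
Office chair $350.66: household furniture → 3.25% + 0% city = 3.25% → $11.40
Pack of socks $10.13: apparel → 0% + 2.75% city = 2.75% → $0.28
Wall mirror $126.64: household furniture → 3.25% + 0% city = 3.25% → $4.12
E-reader $152.93: consumer electronics → 9% + 0% city = 9% → $13.76
Bar stool $137.02: household furniture → 3.25% + 0% city = 3.25% → $4.45
Laptop $1680.49: consumer electronics → 9% + 0% city = 9% → $151.24
Total tax = $17.62 + $0.19 + $1.09 + $33.31 + $11.40 + $0.28 + $4.12 + $13.76 + $4.45 + $151.24 = $237.46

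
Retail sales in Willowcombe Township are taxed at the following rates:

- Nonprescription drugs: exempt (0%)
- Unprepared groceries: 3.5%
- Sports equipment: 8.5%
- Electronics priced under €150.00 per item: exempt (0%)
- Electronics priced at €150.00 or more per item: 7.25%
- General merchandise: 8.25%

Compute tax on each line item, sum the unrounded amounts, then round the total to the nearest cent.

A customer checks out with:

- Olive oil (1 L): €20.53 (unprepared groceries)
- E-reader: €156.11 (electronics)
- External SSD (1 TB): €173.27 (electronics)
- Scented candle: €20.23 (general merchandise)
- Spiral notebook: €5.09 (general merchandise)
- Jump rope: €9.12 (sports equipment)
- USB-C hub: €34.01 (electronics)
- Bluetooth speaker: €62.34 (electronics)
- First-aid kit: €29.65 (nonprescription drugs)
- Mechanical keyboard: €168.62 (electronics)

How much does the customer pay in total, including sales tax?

€718.66

Olive oil (1 L) €20.53: unprepared groceries → 3.5% → €0.71855
E-reader €156.11: electronics, €150.00 or more → 7.25% → €11.317975
External SSD (1 TB) €173.27: electronics, €150.00 or more → 7.25% → €12.562075
Scented candle €20.23: general merchandise → 8.25% → €1.668975
Spiral notebook €5.09: general merchandise → 8.25% → €0.419925
Jump rope €9.12: sports equipment → 8.5% → €0.7752
USB-C hub €34.01: electronics, under €150.00 → 0% → €0.00
Bluetooth speaker €62.34: electronics, under €150.00 → 0% → €0.00
First-aid kit €29.65: nonprescription drugs → 0% → €0.00
Mechanical keyboard €168.62: electronics, €150.00 or more → 7.25% → €12.22495
Subtotal = €678.97; unrounded tax = €39.68765 → €39.69; total due = €718.66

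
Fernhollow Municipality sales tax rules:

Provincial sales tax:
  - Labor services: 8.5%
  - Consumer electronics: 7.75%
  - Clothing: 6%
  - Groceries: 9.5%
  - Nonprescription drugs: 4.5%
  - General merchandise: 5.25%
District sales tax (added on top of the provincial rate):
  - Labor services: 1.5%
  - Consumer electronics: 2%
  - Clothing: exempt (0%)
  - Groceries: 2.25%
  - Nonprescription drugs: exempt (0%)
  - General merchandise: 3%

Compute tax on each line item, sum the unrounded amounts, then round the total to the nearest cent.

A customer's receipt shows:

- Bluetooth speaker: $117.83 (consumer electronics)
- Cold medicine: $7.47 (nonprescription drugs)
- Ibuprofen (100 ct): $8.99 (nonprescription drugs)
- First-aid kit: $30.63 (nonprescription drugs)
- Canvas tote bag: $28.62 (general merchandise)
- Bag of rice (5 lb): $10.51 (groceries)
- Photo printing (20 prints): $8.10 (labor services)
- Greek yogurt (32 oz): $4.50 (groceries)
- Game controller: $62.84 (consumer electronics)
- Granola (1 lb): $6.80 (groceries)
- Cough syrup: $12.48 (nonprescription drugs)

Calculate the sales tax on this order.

Bluetooth speaker $117.83: consumer electronics → 7.75% + 2% district = 9.75% → $11.488425
Cold medicine $7.47: nonprescription drugs → 4.5% + 0% district = 4.5% → $0.33615
Ibuprofen (100 ct) $8.99: nonprescription drugs → 4.5% + 0% district = 4.5% → $0.40455
First-aid kit $30.63: nonprescription drugs → 4.5% + 0% district = 4.5% → $1.37835
Canvas tote bag $28.62: general merchandise → 5.25% + 3% district = 8.25% → $2.36115
Bag of rice (5 lb) $10.51: groceries → 9.5% + 2.25% district = 11.75% → $1.234925
Photo printing (20 prints) $8.10: labor services → 8.5% + 1.5% district = 10% → $0.81
Greek yogurt (32 oz) $4.50: groceries → 9.5% + 2.25% district = 11.75% → $0.52875
Game controller $62.84: consumer electronics → 7.75% + 2% district = 9.75% → $6.1269
Granola (1 lb) $6.80: groceries → 9.5% + 2.25% district = 11.75% → $0.799
Cough syrup $12.48: nonprescription drugs → 4.5% + 0% district = 4.5% → $0.5616
Unrounded tax sum = $26.0298 → $26.03

$26.03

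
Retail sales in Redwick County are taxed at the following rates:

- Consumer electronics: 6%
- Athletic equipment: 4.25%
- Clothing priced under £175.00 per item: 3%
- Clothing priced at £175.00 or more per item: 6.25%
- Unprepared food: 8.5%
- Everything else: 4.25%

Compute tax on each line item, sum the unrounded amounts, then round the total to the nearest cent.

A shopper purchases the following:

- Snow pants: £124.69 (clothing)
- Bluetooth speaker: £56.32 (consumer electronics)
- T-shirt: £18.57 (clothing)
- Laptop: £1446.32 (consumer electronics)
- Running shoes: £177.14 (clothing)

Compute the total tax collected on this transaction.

Snow pants £124.69: clothing, under £175.00 → 3% → £3.7407
Bluetooth speaker £56.32: consumer electronics → 6% → £3.3792
T-shirt £18.57: clothing, under £175.00 → 3% → £0.5571
Laptop £1446.32: consumer electronics → 6% → £86.7792
Running shoes £177.14: clothing, £175.00 or more → 6.25% → £11.07125
Unrounded tax sum = £105.52745 → £105.53

£105.53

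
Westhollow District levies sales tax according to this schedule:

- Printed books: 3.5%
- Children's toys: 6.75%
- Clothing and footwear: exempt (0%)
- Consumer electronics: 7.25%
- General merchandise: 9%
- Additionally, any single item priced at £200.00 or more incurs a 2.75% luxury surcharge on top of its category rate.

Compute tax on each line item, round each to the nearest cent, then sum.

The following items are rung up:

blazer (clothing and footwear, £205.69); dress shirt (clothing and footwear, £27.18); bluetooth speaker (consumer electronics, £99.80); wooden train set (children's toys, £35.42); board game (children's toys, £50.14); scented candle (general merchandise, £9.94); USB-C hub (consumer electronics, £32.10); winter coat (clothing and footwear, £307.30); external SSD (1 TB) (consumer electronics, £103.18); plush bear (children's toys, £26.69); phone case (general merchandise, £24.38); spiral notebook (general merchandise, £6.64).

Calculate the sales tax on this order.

£42.41

Blazer £205.69: clothing and footwear → 0% + 2.75% surcharge = 2.75% → £5.66
Dress shirt £27.18: clothing and footwear → 0% → £0.00
Bluetooth speaker £99.80: consumer electronics → 7.25% → £7.24
Wooden train set £35.42: children's toys → 6.75% → £2.39
Board game £50.14: children's toys → 6.75% → £3.38
Scented candle £9.94: general merchandise → 9% → £0.89
USB-C hub £32.10: consumer electronics → 7.25% → £2.33
Winter coat £307.30: clothing and footwear → 0% + 2.75% surcharge = 2.75% → £8.45
External SSD (1 TB) £103.18: consumer electronics → 7.25% → £7.48
Plush bear £26.69: children's toys → 6.75% → £1.80
Phone case £24.38: general merchandise → 9% → £2.19
Spiral notebook £6.64: general merchandise → 9% → £0.60
Total tax = £5.66 + £7.24 + £2.39 + £3.38 + £0.89 + £2.33 + £8.45 + £7.48 + £1.80 + £2.19 + £0.60 = £42.41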